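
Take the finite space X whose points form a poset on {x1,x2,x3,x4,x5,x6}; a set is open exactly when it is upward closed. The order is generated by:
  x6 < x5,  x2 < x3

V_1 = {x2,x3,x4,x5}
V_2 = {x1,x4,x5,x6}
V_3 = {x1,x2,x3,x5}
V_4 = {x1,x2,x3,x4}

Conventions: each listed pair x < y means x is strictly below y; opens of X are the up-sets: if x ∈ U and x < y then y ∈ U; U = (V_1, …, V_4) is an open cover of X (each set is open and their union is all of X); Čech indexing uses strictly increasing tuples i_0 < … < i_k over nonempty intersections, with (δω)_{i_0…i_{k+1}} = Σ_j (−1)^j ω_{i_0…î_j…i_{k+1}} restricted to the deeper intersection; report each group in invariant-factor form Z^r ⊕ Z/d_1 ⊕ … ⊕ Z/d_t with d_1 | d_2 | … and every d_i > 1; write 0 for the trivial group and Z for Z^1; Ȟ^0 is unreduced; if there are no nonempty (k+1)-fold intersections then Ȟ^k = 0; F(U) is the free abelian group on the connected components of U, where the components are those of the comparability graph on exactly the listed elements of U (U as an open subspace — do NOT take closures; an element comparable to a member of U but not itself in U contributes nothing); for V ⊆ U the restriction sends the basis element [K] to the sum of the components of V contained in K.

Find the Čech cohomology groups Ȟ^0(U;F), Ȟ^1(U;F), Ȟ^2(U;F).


nerve simplices:
  V12={x4,x5} V13={x2,x3,x5} V14={x2,x3,x4} V23={x1,x5} V24={x1,x4} V34={x1,x2,x3}
  V123={x5} V124={x4} V134={x2,x3} V234={x1}
components per intersection:
  V1: {x2,x3} {x4} {x5}
  V2: {x1} {x4} {x5,x6}
  V3: {x1} {x2,x3} {x5}
  V4: {x1} {x2,x3} {x4}
  V12: {x4} {x5}
  V13: {x2,x3} {x5}
  V14: {x2,x3} {x4}
  V23: {x1} {x5}
  V24: {x1} {x4}
  V34: {x1} {x2,x3}
  V123: {x5}
  V124: {x4}
  V134: {x2,x3}
  V234: {x1}
C dims 12,12,4; δ0: rk 8, SNF 1^8; δ1: rk 4, SNF 1^4
degree 0: 12−8−0 = 4 → Ȟ^0 ≅ Z^4
degree 1: 12−4−8 = 0 → Ȟ^1 ≅ 0
degree 2: 4−0−4 = 0 → Ȟ^2 ≅ 0

Ȟ^0(U;F) ≅ Z^4, Ȟ^1(U;F) ≅ 0, Ȟ^2(U;F) ≅ 0


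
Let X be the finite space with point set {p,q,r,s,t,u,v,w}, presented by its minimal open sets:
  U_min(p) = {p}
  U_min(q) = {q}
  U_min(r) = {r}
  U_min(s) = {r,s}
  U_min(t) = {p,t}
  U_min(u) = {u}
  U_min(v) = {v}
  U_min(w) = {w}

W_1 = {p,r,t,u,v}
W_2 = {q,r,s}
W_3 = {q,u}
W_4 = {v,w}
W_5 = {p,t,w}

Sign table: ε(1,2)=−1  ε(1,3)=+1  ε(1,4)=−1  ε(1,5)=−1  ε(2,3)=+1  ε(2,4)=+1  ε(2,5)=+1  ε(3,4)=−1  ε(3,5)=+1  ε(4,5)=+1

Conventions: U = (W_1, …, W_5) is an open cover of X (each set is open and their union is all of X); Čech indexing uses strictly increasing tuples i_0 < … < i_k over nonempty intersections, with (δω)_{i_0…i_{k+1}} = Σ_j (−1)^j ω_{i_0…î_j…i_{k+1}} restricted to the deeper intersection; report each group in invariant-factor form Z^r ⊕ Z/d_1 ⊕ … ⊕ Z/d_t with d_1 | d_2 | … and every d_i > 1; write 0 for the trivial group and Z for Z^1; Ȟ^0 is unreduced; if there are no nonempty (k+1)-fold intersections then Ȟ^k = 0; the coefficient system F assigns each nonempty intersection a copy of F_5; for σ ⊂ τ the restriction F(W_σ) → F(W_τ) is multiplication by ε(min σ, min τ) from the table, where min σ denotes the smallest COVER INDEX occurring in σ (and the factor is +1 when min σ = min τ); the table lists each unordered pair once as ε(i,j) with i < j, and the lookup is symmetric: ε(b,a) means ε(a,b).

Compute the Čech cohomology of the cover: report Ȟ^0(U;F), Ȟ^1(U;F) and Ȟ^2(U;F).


cover nerve:
  W12={r} W13={u} W14={v} W15={p,t} W23={q} W45={w}
C dims 5,6; δ0: rk_F5 5
Ȟ^0: (5−5)−0=0 ⇒ 0
Ȟ^1: (6−0)−5=1 ⇒ Z/5
Ȟ^2: (0−0)−0=0 ⇒ 0

Ȟ^0 = 0,  Ȟ^1 = Z/5,  Ȟ^2 = 0


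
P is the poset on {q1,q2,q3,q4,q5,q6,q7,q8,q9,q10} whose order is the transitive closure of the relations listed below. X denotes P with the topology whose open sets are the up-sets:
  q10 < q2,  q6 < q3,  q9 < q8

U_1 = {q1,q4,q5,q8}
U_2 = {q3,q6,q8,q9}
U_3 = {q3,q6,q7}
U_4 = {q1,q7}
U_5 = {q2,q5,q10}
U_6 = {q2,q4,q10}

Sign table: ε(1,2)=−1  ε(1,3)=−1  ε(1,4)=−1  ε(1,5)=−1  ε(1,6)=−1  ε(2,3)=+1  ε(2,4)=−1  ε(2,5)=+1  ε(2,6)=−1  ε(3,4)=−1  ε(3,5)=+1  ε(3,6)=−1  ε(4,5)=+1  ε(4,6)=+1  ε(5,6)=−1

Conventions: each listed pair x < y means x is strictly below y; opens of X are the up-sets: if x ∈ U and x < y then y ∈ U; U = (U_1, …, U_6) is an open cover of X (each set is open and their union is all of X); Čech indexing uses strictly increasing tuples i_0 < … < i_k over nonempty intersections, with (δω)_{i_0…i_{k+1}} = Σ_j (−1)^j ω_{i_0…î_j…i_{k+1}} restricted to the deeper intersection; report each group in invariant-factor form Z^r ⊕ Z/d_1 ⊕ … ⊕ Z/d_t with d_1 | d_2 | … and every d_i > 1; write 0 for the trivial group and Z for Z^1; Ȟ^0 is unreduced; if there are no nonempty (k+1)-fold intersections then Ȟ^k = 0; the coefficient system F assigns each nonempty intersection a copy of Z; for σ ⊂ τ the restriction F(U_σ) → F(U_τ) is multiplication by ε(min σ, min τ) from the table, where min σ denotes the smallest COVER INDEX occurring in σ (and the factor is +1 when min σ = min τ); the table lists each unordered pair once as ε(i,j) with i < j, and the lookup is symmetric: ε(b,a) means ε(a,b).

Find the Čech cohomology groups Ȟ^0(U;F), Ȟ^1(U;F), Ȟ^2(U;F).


nonempty intersections:
  U12={q8} U14={q1} U15={q5} U16={q4} U23={q3,q6} U34={q7} U56={q2,q10}
C dims 6,7; δ0: rk 6, SNF 1^5·2
Ȟ^0: (6−6)−0=0 ⇒ 0
Ȟ^1: (7−0)−6=1 plus torsion [2] ⇒ Z ⊕ Z/2
Ȟ^2: (0−0)−0=0 ⇒ 0

Ȟ^0 = 0; Ȟ^1 = Z ⊕ Z/2; Ȟ^2 = 0


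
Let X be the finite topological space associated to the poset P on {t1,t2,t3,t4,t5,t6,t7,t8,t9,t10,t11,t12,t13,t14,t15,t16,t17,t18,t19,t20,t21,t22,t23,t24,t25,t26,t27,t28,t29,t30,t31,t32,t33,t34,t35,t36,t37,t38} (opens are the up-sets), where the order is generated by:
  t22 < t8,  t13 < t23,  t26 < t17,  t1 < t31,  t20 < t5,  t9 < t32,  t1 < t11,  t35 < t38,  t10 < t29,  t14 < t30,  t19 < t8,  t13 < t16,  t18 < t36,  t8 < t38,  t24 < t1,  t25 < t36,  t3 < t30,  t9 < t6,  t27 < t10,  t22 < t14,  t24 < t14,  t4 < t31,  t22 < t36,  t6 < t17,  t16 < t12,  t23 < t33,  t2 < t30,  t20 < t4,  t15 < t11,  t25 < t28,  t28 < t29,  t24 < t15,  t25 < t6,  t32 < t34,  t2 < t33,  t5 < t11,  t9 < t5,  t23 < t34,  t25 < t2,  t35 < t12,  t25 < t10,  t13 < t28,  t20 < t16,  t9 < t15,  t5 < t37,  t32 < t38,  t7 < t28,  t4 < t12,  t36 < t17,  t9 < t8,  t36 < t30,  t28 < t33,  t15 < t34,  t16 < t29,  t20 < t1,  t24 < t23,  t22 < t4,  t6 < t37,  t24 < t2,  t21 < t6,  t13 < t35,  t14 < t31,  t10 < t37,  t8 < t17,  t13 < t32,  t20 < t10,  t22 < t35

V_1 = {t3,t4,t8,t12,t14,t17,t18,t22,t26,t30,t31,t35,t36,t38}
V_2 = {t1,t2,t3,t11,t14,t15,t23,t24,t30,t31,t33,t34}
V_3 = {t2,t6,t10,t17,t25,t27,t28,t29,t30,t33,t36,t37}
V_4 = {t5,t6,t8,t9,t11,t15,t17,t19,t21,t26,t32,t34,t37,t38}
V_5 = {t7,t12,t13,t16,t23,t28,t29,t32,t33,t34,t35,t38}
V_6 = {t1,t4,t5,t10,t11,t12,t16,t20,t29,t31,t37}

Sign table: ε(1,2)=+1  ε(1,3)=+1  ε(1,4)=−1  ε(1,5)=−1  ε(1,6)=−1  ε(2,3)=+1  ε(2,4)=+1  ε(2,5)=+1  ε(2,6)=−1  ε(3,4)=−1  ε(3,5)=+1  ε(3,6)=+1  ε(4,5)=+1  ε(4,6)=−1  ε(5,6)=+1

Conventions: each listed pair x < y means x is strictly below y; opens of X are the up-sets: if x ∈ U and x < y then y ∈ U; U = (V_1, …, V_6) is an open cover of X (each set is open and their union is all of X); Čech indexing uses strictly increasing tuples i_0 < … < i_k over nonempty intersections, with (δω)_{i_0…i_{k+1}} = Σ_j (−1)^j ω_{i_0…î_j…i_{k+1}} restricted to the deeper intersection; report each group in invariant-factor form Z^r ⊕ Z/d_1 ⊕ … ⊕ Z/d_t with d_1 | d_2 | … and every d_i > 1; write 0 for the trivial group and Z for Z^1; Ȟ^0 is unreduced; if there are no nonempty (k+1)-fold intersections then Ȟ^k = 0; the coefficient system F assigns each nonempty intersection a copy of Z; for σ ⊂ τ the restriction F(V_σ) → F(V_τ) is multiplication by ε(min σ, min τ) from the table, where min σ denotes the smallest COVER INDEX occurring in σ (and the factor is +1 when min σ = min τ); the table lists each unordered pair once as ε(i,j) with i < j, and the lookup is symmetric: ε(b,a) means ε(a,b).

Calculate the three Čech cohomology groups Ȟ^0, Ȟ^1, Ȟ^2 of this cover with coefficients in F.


Ȟ^0 ≅ 0; Ȟ^1 ≅ Z/2; Ȟ^2 ≅ Z

intersection data:
  V12={t3,t14,t30,t31} V13={t17,t30,t36} V14={t8,t17,t26,t38} V15={t12,t35,t38} V16={t4,t12,t31} V23={t2,t30,t33} V24={t11,t15,t34} V25={t23,t33,t34} V26={t1,t11,t31} V34={t6,t17,t37} V35={t28,t29,t33} V36={t10,t29,t37} V45={t32,t34,t38} V46={t5,t11,t37} V56={t12,t16,t29}
  V123={t30} V126={t31} V134={t17} V145={t38} V156={t12} V235={t33} V245={t34} V246={t11} V346={t37} V356={t29}
C dims 6,15,10; δ0: rk 6, SNF 1^5·2; δ1: rk 9, SNF 1^9
Ȟ^0 = (6 − 6) − 0 = 0, so Ȟ^0 ≅ 0
Ȟ^1 = (15 − 9) − 6 = 0 plus torsion [2], so Ȟ^1 ≅ Z/2
Ȟ^2 = (10 − 0) − 9 = 1, so Ȟ^2 ≅ Z


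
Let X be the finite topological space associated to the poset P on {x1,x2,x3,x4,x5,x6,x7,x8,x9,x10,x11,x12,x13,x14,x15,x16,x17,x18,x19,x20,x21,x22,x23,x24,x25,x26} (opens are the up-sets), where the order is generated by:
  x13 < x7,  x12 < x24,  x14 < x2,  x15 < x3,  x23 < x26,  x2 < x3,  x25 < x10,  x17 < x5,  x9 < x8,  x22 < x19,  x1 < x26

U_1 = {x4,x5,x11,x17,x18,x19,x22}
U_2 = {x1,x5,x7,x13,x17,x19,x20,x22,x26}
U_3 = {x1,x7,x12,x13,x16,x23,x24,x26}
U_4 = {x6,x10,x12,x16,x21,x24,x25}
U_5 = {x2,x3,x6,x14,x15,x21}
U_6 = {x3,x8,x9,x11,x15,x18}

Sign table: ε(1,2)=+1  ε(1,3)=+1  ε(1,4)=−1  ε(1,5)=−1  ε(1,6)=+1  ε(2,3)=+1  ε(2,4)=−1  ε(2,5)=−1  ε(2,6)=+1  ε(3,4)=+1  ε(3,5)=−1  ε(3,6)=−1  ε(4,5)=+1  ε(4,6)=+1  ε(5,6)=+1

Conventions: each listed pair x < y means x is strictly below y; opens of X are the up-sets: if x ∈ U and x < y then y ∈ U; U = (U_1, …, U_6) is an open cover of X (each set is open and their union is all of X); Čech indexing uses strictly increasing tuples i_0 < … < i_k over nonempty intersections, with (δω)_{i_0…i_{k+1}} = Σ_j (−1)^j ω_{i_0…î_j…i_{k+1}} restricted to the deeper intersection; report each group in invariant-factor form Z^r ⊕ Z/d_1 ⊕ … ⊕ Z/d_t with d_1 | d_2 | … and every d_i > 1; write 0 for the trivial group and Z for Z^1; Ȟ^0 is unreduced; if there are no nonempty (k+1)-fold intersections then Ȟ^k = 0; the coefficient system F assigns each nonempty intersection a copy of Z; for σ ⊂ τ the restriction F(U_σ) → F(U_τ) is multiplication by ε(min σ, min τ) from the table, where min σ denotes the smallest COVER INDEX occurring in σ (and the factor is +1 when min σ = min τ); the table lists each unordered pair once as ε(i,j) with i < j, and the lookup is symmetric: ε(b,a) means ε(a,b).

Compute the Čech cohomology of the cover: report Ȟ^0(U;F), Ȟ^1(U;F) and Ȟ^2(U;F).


Ȟ^0(U;F) ≅ Z, Ȟ^1(U;F) ≅ Z and Ȟ^2(U;F) ≅ 0

nerve of the cover:
  U12={x5,x17,x19,x22} U16={x11,x18} U23={x1,x7,x13,x26} U34={x12,x16,x24} U45={x6,x21} U56={x3,x15}
C dims 6,6; δ0: rk 5, SNF 1^5
Ȟ^0 = (6 − 5) − 0 = 1, so Ȟ^0 ≅ Z
Ȟ^1 = (6 − 0) − 5 = 1, so Ȟ^1 ≅ Z
Ȟ^2 = (0 − 0) − 0 = 0, so Ȟ^2 ≅ 0


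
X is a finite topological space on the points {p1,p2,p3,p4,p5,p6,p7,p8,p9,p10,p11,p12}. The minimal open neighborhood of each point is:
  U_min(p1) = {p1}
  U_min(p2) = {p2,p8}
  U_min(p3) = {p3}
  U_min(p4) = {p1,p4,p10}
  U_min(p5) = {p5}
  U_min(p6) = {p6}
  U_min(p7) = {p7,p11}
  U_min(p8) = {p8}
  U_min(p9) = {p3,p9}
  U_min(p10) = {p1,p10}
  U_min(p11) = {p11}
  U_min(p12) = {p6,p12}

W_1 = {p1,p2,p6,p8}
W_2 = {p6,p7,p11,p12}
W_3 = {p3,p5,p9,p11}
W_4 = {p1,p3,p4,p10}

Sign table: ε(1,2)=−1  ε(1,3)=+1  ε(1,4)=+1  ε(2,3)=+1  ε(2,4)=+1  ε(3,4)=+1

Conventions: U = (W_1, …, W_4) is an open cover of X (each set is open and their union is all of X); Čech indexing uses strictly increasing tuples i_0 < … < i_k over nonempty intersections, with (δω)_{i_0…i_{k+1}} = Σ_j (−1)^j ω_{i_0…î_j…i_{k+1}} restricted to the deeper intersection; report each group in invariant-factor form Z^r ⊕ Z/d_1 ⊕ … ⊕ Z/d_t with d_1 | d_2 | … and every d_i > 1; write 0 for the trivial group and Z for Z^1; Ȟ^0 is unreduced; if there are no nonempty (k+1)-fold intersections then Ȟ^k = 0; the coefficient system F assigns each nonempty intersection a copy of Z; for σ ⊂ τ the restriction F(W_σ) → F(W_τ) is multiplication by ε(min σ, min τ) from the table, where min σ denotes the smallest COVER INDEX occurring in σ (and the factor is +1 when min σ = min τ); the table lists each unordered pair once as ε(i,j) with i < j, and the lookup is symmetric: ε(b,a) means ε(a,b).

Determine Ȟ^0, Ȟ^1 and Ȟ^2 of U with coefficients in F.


Ȟ^0 = 0,  Ȟ^1 = Z/2,  Ȟ^2 = 0

nerve simplices:
  W12={p6} W14={p1} W23={p11} W34={p3}
C dims 4,4; δ0: rk 4, SNF 1^3·2
degree 0: 4−4−0 = 0 → Ȟ^0 ≅ 0
degree 1: 4−0−4 = 0 plus torsion [2] → Ȟ^1 ≅ Z/2
degree 2: 0−0−0 = 0 → Ȟ^2 ≅ 0


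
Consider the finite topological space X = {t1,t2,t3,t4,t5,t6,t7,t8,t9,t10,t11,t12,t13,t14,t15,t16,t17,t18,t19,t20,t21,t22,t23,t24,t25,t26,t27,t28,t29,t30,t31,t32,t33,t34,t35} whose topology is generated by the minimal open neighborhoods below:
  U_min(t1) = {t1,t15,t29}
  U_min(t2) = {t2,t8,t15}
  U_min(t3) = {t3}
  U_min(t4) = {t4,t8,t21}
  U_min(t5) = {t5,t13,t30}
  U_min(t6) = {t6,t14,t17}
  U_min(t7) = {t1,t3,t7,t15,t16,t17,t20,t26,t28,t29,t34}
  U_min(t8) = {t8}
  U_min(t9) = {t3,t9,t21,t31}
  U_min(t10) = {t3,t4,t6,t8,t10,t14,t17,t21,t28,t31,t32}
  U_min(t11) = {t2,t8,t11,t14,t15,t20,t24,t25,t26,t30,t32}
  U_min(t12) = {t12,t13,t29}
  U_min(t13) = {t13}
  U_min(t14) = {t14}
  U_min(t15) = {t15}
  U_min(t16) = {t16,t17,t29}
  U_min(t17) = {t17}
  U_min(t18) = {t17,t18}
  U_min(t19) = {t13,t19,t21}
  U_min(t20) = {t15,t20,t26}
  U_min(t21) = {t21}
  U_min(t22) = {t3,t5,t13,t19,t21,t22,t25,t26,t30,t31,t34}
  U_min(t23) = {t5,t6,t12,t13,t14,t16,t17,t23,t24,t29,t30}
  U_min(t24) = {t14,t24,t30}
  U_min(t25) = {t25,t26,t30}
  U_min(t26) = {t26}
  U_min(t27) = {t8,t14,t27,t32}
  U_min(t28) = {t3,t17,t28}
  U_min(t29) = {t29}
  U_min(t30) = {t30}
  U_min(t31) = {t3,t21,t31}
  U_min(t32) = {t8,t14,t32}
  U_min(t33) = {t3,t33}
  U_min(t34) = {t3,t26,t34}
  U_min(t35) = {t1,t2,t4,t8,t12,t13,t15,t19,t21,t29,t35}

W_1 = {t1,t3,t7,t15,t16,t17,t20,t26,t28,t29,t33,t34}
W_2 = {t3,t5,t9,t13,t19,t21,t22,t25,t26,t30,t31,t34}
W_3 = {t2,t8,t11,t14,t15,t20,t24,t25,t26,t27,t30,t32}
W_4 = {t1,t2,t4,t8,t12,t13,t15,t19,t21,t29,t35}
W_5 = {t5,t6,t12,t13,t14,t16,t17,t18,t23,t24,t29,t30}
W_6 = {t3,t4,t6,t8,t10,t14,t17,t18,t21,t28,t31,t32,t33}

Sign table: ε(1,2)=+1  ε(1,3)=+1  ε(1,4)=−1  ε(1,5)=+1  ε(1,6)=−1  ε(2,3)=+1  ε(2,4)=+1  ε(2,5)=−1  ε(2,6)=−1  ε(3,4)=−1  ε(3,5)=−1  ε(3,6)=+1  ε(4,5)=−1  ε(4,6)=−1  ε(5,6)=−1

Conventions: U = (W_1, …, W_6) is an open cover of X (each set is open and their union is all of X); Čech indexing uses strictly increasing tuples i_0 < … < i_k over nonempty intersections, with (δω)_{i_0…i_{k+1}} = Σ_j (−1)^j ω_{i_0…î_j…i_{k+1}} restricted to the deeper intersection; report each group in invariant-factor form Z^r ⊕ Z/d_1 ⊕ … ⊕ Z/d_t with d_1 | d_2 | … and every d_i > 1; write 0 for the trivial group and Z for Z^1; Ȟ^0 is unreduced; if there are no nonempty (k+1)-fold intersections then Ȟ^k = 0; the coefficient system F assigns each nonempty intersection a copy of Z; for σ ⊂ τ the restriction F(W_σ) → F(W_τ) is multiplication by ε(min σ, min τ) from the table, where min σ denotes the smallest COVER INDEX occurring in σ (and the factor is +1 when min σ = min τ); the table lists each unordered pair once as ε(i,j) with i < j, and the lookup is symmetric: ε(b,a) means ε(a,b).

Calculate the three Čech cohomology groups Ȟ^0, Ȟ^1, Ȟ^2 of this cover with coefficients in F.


Ȟ^0 = 0, Ȟ^1 = Z/2 and Ȟ^2 = Z

nerve simplices:
  W12={t3,t26,t34} W13={t15,t20,t26} W14={t1,t15,t29} W15={t16,t17,t29} W16={t3,t17,t28,t33} W23={t25,t26,t30} W24={t13,t19,t21} W25={t5,t13,t30} W26={t3,t21,t31} W34={t2,t8,t15} W35={t14,t24,t30} W36={t8,t14,t32} W45={t12,t13,t29} W46={t4,t8,t21} W56={t6,t14,t17,t18}
  W123={t26} W126={t3} W134={t15} W145={t29} W156={t17} W235={t30} W245={t13} W246={t21} W346={t8} W356={t14}
C dims 6,15,10; δ0: rk 6, SNF 1^5·2; δ1: rk 9, SNF 1^9
degree 0: 6−6−0 = 0 → Ȟ^0 ≅ 0
degree 1: 15−9−6 = 0 plus torsion [2] → Ȟ^1 ≅ Z/2
degree 2: 10−0−9 = 1 → Ȟ^2 ≅ Z


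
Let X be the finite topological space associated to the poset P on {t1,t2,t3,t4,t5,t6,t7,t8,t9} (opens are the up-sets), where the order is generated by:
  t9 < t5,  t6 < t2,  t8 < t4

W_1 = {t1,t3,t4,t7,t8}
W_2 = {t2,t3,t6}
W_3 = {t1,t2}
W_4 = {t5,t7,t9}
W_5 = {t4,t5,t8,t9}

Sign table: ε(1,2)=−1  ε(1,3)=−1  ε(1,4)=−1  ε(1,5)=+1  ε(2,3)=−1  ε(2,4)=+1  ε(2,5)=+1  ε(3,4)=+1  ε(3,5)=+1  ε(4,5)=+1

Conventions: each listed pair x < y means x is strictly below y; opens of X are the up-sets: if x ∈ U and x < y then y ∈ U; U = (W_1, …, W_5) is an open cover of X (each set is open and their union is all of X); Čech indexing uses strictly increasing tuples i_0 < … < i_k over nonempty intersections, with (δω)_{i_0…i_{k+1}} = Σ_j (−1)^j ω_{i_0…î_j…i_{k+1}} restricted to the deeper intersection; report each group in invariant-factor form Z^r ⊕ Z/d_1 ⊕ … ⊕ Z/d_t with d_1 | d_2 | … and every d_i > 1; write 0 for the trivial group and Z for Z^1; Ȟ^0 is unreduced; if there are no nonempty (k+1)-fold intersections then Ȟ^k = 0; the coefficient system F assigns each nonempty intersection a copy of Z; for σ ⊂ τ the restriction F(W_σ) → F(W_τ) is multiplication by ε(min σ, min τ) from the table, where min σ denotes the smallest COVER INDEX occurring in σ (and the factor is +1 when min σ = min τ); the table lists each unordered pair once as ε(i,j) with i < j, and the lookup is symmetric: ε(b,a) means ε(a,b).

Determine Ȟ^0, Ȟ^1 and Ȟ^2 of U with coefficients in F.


Ȟ^0 = 0, Ȟ^1 = Z ⊕ Z/2, Ȟ^2 = 0

nerve of the cover:
  W12={t3} W13={t1} W14={t7} W15={t4,t8} W23={t2} W45={t5,t9}
C dims 5,6; δ0: rk 5, SNF 1^4·2
Ȟ^0 = (5 − 5) − 0 = 0, so Ȟ^0 ≅ 0
Ȟ^1 = (6 − 0) − 5 = 1 plus torsion [2], so Ȟ^1 ≅ Z ⊕ Z/2
Ȟ^2 = (0 − 0) − 0 = 0, so Ȟ^2 ≅ 0


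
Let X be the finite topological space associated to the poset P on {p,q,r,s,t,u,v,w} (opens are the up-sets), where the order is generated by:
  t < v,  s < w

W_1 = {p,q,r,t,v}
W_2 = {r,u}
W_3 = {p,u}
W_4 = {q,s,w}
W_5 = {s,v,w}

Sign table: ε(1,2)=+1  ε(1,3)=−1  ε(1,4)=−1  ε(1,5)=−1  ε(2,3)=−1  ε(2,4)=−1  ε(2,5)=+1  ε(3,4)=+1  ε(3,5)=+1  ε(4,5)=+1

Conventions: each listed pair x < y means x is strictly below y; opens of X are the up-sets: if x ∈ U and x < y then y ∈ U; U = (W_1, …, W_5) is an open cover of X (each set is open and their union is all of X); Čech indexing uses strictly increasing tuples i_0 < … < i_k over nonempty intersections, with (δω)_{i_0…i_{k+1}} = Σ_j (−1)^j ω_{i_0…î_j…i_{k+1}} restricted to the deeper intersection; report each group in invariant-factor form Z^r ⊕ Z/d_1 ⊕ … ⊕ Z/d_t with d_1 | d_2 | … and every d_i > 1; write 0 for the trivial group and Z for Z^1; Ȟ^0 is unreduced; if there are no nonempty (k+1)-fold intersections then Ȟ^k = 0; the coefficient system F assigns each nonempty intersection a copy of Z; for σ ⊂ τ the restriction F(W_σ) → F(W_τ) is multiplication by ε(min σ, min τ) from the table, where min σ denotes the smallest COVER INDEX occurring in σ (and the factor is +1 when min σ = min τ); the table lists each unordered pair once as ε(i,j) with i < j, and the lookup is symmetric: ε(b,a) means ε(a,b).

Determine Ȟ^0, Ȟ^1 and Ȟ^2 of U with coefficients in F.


nonempty intersections:
  W12={r} W13={p} W14={q} W15={v} W23={u} W45={s,w}
C dims 5,6; δ0: rk 4, SNF 1^4
Ȟ^0: (5−4)−0=1 ⇒ Z
Ȟ^1: (6−0)−4=2 ⇒ Z^2
Ȟ^2: (0−0)−0=0 ⇒ 0

Ȟ^0 = Z, Ȟ^1 = Z^2 and Ȟ^2 = 0


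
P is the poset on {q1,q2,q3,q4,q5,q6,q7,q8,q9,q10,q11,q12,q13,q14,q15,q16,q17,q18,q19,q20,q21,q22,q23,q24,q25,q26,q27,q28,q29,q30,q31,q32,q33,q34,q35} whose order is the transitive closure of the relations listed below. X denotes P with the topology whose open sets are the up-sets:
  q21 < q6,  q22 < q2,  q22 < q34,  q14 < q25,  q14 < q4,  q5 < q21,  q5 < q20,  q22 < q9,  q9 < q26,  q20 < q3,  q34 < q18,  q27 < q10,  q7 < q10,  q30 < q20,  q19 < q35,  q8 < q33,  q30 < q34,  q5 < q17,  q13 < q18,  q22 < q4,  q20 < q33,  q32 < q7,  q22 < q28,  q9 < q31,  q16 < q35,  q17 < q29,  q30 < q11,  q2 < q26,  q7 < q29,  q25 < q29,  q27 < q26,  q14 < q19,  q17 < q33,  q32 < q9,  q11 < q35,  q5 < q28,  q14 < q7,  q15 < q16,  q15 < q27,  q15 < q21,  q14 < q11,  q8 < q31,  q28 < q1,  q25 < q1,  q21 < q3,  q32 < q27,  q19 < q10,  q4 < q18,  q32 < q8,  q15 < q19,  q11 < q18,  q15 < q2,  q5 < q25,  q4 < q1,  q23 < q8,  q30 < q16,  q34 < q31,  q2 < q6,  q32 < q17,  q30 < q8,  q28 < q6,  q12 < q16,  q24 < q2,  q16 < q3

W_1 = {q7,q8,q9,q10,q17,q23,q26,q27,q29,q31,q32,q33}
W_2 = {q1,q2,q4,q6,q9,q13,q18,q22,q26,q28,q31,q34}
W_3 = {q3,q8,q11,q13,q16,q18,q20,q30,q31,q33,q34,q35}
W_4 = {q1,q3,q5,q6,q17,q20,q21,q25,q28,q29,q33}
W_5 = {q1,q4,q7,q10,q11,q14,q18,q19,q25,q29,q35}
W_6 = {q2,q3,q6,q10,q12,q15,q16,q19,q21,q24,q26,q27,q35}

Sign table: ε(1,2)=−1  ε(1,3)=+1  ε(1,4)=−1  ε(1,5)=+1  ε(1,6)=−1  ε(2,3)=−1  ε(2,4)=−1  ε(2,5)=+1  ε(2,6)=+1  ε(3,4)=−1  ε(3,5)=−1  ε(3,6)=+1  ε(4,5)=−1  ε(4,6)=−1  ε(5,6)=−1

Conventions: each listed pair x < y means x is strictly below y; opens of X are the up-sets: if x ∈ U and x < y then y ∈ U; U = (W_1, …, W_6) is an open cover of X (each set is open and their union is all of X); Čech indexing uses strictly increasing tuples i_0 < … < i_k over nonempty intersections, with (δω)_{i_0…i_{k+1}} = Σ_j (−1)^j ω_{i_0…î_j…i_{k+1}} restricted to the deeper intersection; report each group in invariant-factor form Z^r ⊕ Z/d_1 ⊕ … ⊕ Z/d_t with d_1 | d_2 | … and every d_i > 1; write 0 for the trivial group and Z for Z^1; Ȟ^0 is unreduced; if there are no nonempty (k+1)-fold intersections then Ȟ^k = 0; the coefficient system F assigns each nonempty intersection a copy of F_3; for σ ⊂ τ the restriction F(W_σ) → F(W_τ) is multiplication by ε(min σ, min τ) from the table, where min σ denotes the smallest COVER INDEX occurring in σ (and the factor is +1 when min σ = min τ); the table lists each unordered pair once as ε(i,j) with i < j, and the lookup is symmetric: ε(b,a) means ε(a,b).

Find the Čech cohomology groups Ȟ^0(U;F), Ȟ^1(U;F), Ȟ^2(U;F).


nonempty intersections:
  W12={q9,q26,q31} W13={q8,q31,q33} W14={q17,q29,q33} W15={q7,q10,q29} W16={q10,q26,q27} W23={q13,q18,q31,q34} W24={q1,q6,q28} W25={q1,q4,q18} W26={q2,q6,q26} W34={q3,q20,q33} W35={q11,q18,q35} W36={q3,q16,q35} W45={q1,q25,q29} W46={q3,q6,q21} W56={q10,q19,q35}
  W123={q31} W126={q26} W134={q33} W145={q29} W156={q10} W235={q18} W245={q1} W246={q6} W346={q3} W356={q35}
C dims 6,15,10; δ0: rk_F3 6; δ1: rk_F3 9
Ȟ^0: (6−6)−0=0 ⇒ 0
Ȟ^1: (15−9)−6=0 ⇒ 0
Ȟ^2: (10−0)−9=1 ⇒ Z/3

Ȟ^0(U;F) ≅ 0, Ȟ^1(U;F) ≅ 0 and Ȟ^2(U;F) ≅ Z/3


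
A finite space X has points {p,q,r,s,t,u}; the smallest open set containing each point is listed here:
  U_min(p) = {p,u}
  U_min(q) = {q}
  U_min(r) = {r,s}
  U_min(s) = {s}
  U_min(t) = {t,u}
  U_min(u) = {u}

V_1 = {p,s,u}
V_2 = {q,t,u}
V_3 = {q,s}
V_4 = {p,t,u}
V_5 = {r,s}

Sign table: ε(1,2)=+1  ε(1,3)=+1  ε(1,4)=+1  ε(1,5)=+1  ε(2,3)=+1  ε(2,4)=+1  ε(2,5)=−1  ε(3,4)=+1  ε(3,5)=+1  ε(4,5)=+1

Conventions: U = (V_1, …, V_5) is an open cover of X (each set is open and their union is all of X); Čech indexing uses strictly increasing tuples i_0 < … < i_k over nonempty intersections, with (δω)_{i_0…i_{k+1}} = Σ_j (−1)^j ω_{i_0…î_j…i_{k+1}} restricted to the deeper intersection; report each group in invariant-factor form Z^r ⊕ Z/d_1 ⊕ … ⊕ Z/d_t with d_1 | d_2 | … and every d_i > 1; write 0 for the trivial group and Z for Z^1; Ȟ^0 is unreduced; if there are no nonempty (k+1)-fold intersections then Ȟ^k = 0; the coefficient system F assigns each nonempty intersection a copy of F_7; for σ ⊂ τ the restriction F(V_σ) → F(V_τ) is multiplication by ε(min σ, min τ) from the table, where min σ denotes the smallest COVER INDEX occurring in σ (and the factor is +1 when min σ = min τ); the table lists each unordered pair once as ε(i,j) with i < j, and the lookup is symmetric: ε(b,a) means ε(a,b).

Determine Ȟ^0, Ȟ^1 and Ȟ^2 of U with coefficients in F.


cover nerve:
  V12={u} V13={s} V14={p,u} V15={s} V23={q} V24={t,u} V35={s}
  V124={u} V135={s}
C dims 5,7,2; δ0: rk_F7 4; δ1: rk_F7 2
Ȟ^0: (5−4)−0=1 ⇒ Z/7
Ȟ^1: (7−2)−4=1 ⇒ Z/7
Ȟ^2: (2−0)−2=0 ⇒ 0

Ȟ^0 ≅ Z/7, Ȟ^1 ≅ Z/7 and Ȟ^2 ≅ 0


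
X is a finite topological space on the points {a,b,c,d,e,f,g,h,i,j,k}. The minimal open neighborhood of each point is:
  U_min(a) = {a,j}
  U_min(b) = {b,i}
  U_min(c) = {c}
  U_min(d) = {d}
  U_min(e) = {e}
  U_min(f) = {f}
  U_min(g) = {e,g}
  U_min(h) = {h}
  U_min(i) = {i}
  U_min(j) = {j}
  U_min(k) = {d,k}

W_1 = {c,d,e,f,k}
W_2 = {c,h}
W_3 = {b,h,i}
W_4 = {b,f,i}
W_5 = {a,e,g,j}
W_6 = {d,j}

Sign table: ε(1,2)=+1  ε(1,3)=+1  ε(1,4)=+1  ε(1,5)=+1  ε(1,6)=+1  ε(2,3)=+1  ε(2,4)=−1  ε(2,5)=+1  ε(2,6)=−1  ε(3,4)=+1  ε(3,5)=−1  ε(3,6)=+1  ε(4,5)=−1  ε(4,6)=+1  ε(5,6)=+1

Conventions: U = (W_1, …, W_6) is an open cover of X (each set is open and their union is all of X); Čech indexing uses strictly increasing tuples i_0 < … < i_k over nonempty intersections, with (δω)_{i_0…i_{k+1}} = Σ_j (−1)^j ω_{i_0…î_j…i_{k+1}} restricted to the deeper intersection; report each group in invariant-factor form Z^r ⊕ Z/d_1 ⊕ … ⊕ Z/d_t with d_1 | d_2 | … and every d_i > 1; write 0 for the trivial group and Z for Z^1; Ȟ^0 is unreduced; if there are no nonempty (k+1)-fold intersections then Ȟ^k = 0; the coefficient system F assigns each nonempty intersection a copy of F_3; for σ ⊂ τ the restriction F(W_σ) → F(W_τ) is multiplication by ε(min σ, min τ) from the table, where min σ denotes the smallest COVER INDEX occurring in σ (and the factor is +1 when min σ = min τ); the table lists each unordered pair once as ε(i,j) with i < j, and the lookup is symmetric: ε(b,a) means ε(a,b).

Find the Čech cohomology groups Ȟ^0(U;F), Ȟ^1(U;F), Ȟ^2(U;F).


cover nerve:
  W12={c} W14={f} W15={e} W16={d} W23={h} W34={b,i} W56={j}
C dims 6,7; δ0: rk_F3 5
Ȟ^0: (6−5)−0=1 ⇒ Z/3
Ȟ^1: (7−0)−5=2 ⇒ Z/3 ⊕ Z/3
Ȟ^2: (0−0)−0=0 ⇒ 0

Ȟ^0 = Z/3, Ȟ^1 = Z/3 ⊕ Z/3, Ȟ^2 = 0


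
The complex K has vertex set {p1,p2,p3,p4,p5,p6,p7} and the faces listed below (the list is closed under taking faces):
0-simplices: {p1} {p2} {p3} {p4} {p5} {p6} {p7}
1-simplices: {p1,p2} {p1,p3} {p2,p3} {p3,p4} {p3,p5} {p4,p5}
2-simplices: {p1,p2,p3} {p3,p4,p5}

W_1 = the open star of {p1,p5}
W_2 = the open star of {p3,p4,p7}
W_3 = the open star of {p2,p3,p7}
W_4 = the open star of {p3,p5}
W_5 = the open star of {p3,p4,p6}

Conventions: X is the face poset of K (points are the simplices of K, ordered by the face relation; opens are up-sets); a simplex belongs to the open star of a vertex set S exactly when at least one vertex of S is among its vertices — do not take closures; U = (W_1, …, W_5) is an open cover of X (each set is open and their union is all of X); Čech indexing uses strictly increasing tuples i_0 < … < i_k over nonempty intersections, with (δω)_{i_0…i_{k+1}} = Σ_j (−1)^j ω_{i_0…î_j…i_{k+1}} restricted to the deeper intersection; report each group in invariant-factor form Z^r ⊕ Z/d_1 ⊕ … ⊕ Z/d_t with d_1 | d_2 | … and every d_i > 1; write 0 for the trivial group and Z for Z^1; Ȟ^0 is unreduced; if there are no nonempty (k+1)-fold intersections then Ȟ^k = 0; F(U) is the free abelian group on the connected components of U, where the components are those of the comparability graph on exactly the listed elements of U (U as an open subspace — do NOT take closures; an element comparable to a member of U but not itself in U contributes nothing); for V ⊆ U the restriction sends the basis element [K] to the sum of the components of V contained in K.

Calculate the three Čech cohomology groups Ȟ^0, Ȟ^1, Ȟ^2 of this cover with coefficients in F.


Ȟ^0 ≅ Z^3, Ȟ^1 ≅ 0 and Ȟ^2 ≅ 0

intersection data:
  W1={{p1},{p5},{p1,p2},{p1,p3},{p3,p5},{p4,p5},{p1,p2,p3},{p3,p4,p5}} W2={{p3},{p4},{p7},{p1,p3},{p2,p3},{p3,p4},{p3,p5},{p4,p5},{p1,p2,p3},{p3,p4,p5}} W3={{p2},{p3},{p7},{p1,p2},{p1,p3},{p2,p3},{p3,p4},{p3,p5},{p1,p2,p3},{p3,p4,p5}} W4={{p3},{p5},{p1,p3},{p2,p3},{p3,p4},{p3,p5},{p4,p5},{p1,p2,p3},{p3,p4,p5}} W5={{p3},{p4},{p6},{p1,p3},{p2,p3},{p3,p4},{p3,p5},{p4,p5},{p1,p2,p3},{p3,p4,p5}}
  W12={{p1,p3},{p3,p5},{p4,p5},{p1,p2,p3},{p3,p4,p5}} W13={{p1,p2},{p1,p3},{p3,p5},{p1,p2,p3},{p3,p4,p5}} W14={{p5},{p1,p3},{p3,p5},{p4,p5},{p1,p2,p3},{p3,p4,p5}} W15={{p1,p3},{p3,p5},{p4,p5},{p1,p2,p3},{p3,p4,p5}} W23={{p3},{p7},{p1,p3},{p2,p3},{p3,p4},{p3,p5},{p1,p2,p3},{p3,p4,p5}} W24={{p3},{p1,p3},{p2,p3},{p3,p4},{p3,p5},{p4,p5},{p1,p2,p3},{p3,p4,p5}} W25={{p3},{p4},{p1,p3},{p2,p3},{p3,p4},{p3,p5},{p4,p5},{p1,p2,p3},{p3,p4,p5}} W34={{p3},{p1,p3},{p2,p3},{p3,p4},{p3,p5},{p1,p2,p3},{p3,p4,p5}} W35={{p3},{p1,p3},{p2,p3},{p3,p4},{p3,p5},{p1,p2,p3},{p3,p4,p5}} W45={{p3},{p1,p3},{p2,p3},{p3,p4},{p3,p5},{p4,p5},{p1,p2,p3},{p3,p4,p5}}
  W123={{p1,p3},{p3,p5},{p1,p2,p3},{p3,p4,p5}} W124={{p1,p3},{p3,p5},{p4,p5},{p1,p2,p3},{p3,p4,p5}} W125={{p1,p3},{p3,p5},{p4,p5},{p1,p2,p3},{p3,p4,p5}} W134={{p1,p3},{p3,p5},{p1,p2,p3},{p3,p4,p5}} W135={{p1,p3},{p3,p5},{p1,p2,p3},{p3,p4,p5}} W145={{p1,p3},{p3,p5},{p4,p5},{p1,p2,p3},{p3,p4,p5}} W234={{p3},{p1,p3},{p2,p3},{p3,p4},{p3,p5},{p1,p2,p3},{p3,p4,p5}} W235={{p3},{p1,p3},{p2,p3},{p3,p4},{p3,p5},{p1,p2,p3},{p3,p4,p5}} W245={{p3},{p1,p3},{p2,p3},{p3,p4},{p3,p5},{p4,p5},{p1,p2,p3},{p3,p4,p5}} W345={{p3},{p1,p3},{p2,p3},{p3,p4},{p3,p5},{p1,p2,p3},{p3,p4,p5}}
  W1234={{p1,p3},{p3,p5},{p1,p2,p3},{p3,p4,p5}} W1235={{p1,p3},{p3,p5},{p1,p2,p3},{p3,p4,p5}} W1245={{p1,p3},{p3,p5},{p4,p5},{p1,p2,p3},{p3,p4,p5}} W1345={{p1,p3},{p3,p5},{p1,p2,p3},{p3,p4,p5}} W2345={{p3},{p1,p3},{p2,p3},{p3,p4},{p3,p5},{p1,p2,p3},{p3,p4,p5}}
  W12345={{p1,p3},{p3,p5},{p1,p2,p3},{p3,p4,p5}}
components per intersection:
  W1: {{p1},{p1,p2},{p1,p3},{p1,p2,p3}} {{p5},{p3,p5},{p4,p5},{p3,p4,p5}}
  W2: {{p3},{p4},{p1,p3},{p2,p3},{p3,p4},{p3,p5},{p4,p5},{p1,p2,p3},{p3,p4,p5}} {{p7}}
  W3: {{p2},{p3},{p1,p2},{p1,p3},{p2,p3},{p3,p4},{p3,p5},{p1,p2,p3},{p3,p4,p5}} {{p7}}
  W4: {{p3},{p5},{p1,p3},{p2,p3},{p3,p4},{p3,p5},{p4,p5},{p1,p2,p3},{p3,p4,p5}}
  W5: {{p3},{p4},{p1,p3},{p2,p3},{p3,p4},{p3,p5},{p4,p5},{p1,p2,p3},{p3,p4,p5}} {{p6}}
  W12: {{p1,p3},{p1,p2,p3}} {{p3,p5},{p4,p5},{p3,p4,p5}}
  W13: {{p1,p2},{p1,p3},{p1,p2,p3}} {{p3,p5},{p3,p4,p5}}
  W14: {{p5},{p3,p5},{p4,p5},{p3,p4,p5}} {{p1,p3},{p1,p2,p3}}
  W15: {{p1,p3},{p1,p2,p3}} {{p3,p5},{p4,p5},{p3,p4,p5}}
  W23: {{p3},{p1,p3},{p2,p3},{p3,p4},{p3,p5},{p1,p2,p3},{p3,p4,p5}} {{p7}}
  W24: {{p3},{p1,p3},{p2,p3},{p3,p4},{p3,p5},{p4,p5},{p1,p2,p3},{p3,p4,p5}}
  W25: {{p3},{p4},{p1,p3},{p2,p3},{p3,p4},{p3,p5},{p4,p5},{p1,p2,p3},{p3,p4,p5}}
  W34: {{p3},{p1,p3},{p2,p3},{p3,p4},{p3,p5},{p1,p2,p3},{p3,p4,p5}}
  W35: {{p3},{p1,p3},{p2,p3},{p3,p4},{p3,p5},{p1,p2,p3},{p3,p4,p5}}
  W45: {{p3},{p1,p3},{p2,p3},{p3,p4},{p3,p5},{p4,p5},{p1,p2,p3},{p3,p4,p5}}
  W123: {{p1,p3},{p1,p2,p3}} {{p3,p5},{p3,p4,p5}}
  W124: {{p1,p3},{p1,p2,p3}} {{p3,p5},{p4,p5},{p3,p4,p5}}
  W125: {{p1,p3},{p1,p2,p3}} {{p3,p5},{p4,p5},{p3,p4,p5}}
  W134: {{p1,p3},{p1,p2,p3}} {{p3,p5},{p3,p4,p5}}
  W135: {{p1,p3},{p1,p2,p3}} {{p3,p5},{p3,p4,p5}}
  W145: {{p1,p3},{p1,p2,p3}} {{p3,p5},{p4,p5},{p3,p4,p5}}
  W234: {{p3},{p1,p3},{p2,p3},{p3,p4},{p3,p5},{p1,p2,p3},{p3,p4,p5}}
  W235: {{p3},{p1,p3},{p2,p3},{p3,p4},{p3,p5},{p1,p2,p3},{p3,p4,p5}}
  W245: {{p3},{p1,p3},{p2,p3},{p3,p4},{p3,p5},{p4,p5},{p1,p2,p3},{p3,p4,p5}}
  W345: {{p3},{p1,p3},{p2,p3},{p3,p4},{p3,p5},{p1,p2,p3},{p3,p4,p5}}
  W1234: {{p1,p3},{p1,p2,p3}} {{p3,p5},{p3,p4,p5}}
  W1235: {{p1,p3},{p1,p2,p3}} {{p3,p5},{p3,p4,p5}}
  W1245: {{p1,p3},{p1,p2,p3}} {{p3,p5},{p4,p5},{p3,p4,p5}}
  W1345: {{p1,p3},{p1,p2,p3}} {{p3,p5},{p3,p4,p5}}
  W2345: {{p3},{p1,p3},{p2,p3},{p3,p4},{p3,p5},{p1,p2,p3},{p3,p4,p5}}
  W12345: {{p1,p3},{p1,p2,p3}} {{p3,p5},{p3,p4,p5}}
C dims 9,15,16,9; δ0: rk 6, SNF 1^6; δ1: rk 9, SNF 1^9; δ2: rk 7, SNF 1^7
Ȟ^0 = (9 − 6) − 0 = 3, so Ȟ^0 ≅ Z^3
Ȟ^1 = (15 − 9) − 6 = 0, so Ȟ^1 ≅ 0
Ȟ^2 = (16 − 7) − 9 = 0, so Ȟ^2 ≅ 0


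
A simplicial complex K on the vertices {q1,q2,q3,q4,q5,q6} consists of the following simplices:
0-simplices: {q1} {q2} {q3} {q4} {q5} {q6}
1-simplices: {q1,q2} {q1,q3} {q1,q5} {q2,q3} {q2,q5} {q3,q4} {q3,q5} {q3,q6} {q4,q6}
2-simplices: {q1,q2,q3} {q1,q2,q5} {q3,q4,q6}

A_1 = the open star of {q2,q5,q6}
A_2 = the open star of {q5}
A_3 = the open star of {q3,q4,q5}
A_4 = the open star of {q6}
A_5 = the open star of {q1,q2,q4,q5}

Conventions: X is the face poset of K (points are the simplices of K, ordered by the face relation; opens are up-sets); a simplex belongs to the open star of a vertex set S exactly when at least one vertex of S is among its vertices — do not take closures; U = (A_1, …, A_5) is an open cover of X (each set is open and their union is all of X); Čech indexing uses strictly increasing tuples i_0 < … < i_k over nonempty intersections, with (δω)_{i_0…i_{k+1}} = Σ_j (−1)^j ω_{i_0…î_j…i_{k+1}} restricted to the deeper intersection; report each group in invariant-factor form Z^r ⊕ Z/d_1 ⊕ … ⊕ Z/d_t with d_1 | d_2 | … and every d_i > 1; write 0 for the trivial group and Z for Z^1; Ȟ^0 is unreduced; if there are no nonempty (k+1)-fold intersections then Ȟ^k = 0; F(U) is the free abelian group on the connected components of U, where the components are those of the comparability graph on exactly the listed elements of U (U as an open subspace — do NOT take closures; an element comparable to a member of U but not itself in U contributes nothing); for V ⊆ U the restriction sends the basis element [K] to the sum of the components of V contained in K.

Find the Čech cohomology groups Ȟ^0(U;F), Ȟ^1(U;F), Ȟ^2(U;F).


nonempty overlaps:
  A1={{q2},{q5},{q6},{q1,q2},{q1,q5},{q2,q3},{q2,q5},{q3,q5},{q3,q6},{q4,q6},{q1,q2,q3},{q1,q2,q5},{q3,q4,q6}} A2={{q5},{q1,q5},{q2,q5},{q3,q5},{q1,q2,q5}} A3={{q3},{q4},{q5},{q1,q3},{q1,q5},{q2,q3},{q2,q5},{q3,q4},{q3,q5},{q3,q6},{q4,q6},{q1,q2,q3},{q1,q2,q5},{q3,q4,q6}} A4={{q6},{q3,q6},{q4,q6},{q3,q4,q6}} A5={{q1},{q2},{q4},{q5},{q1,q2},{q1,q3},{q1,q5},{q2,q3},{q2,q5},{q3,q4},{q3,q5},{q4,q6},{q1,q2,q3},{q1,q2,q5},{q3,q4,q6}}
  A12={{q5},{q1,q5},{q2,q5},{q3,q5},{q1,q2,q5}} A13={{q5},{q1,q5},{q2,q3},{q2,q5},{q3,q5},{q3,q6},{q4,q6},{q1,q2,q3},{q1,q2,q5},{q3,q4,q6}} A14={{q6},{q3,q6},{q4,q6},{q3,q4,q6}} A15={{q2},{q5},{q1,q2},{q1,q5},{q2,q3},{q2,q5},{q3,q5},{q4,q6},{q1,q2,q3},{q1,q2,q5},{q3,q4,q6}} A23={{q5},{q1,q5},{q2,q5},{q3,q5},{q1,q2,q5}} A25={{q5},{q1,q5},{q2,q5},{q3,q5},{q1,q2,q5}} A34={{q3,q6},{q4,q6},{q3,q4,q6}} A35={{q4},{q5},{q1,q3},{q1,q5},{q2,q3},{q2,q5},{q3,q4},{q3,q5},{q4,q6},{q1,q2,q3},{q1,q2,q5},{q3,q4,q6}} A45={{q4,q6},{q3,q4,q6}}
  A123={{q5},{q1,q5},{q2,q5},{q3,q5},{q1,q2,q5}} A125={{q5},{q1,q5},{q2,q5},{q3,q5},{q1,q2,q5}} A134={{q3,q6},{q4,q6},{q3,q4,q6}} A135={{q5},{q1,q5},{q2,q3},{q2,q5},{q3,q5},{q4,q6},{q1,q2,q3},{q1,q2,q5},{q3,q4,q6}} A145={{q4,q6},{q3,q4,q6}} A235={{q5},{q1,q5},{q2,q5},{q3,q5},{q1,q2,q5}} A345={{q4,q6},{q3,q4,q6}}
  A1235={{q5},{q1,q5},{q2,q5},{q3,q5},{q1,q2,q5}} A1345={{q4,q6},{q3,q4,q6}}
components per intersection:
  A1: {{q2},{q5},{q1,q2},{q1,q5},{q2,q3},{q2,q5},{q3,q5},{q1,q2,q3},{q1,q2,q5}} {{q6},{q3,q6},{q4,q6},{q3,q4,q6}}
  A2: {{q5},{q1,q5},{q2,q5},{q3,q5},{q1,q2,q5}}
  A3: {{q3},{q4},{q5},{q1,q3},{q1,q5},{q2,q3},{q2,q5},{q3,q4},{q3,q5},{q3,q6},{q4,q6},{q1,q2,q3},{q1,q2,q5},{q3,q4,q6}}
  A4: {{q6},{q3,q6},{q4,q6},{q3,q4,q6}}
  A5: {{q1},{q2},{q5},{q1,q2},{q1,q3},{q1,q5},{q2,q3},{q2,q5},{q3,q5},{q1,q2,q3},{q1,q2,q5}} {{q4},{q3,q4},{q4,q6},{q3,q4,q6}}
  A12: {{q5},{q1,q5},{q2,q5},{q3,q5},{q1,q2,q5}}
  A13: {{q5},{q1,q5},{q2,q5},{q3,q5},{q1,q2,q5}} {{q2,q3},{q1,q2,q3}} {{q3,q6},{q4,q6},{q3,q4,q6}}
  A14: {{q6},{q3,q6},{q4,q6},{q3,q4,q6}}
  A15: {{q2},{q5},{q1,q2},{q1,q5},{q2,q3},{q2,q5},{q3,q5},{q1,q2,q3},{q1,q2,q5}} {{q4,q6},{q3,q4,q6}}
  A23: {{q5},{q1,q5},{q2,q5},{q3,q5},{q1,q2,q5}}
  A25: {{q5},{q1,q5},{q2,q5},{q3,q5},{q1,q2,q5}}
  A34: {{q3,q6},{q4,q6},{q3,q4,q6}}
  A35: {{q4},{q3,q4},{q4,q6},{q3,q4,q6}} {{q5},{q1,q5},{q2,q5},{q3,q5},{q1,q2,q5}} {{q1,q3},{q2,q3},{q1,q2,q3}}
  A45: {{q4,q6},{q3,q4,q6}}
  A123: {{q5},{q1,q5},{q2,q5},{q3,q5},{q1,q2,q5}}
  A125: {{q5},{q1,q5},{q2,q5},{q3,q5},{q1,q2,q5}}
  A134: {{q3,q6},{q4,q6},{q3,q4,q6}}
  A135: {{q5},{q1,q5},{q2,q5},{q3,q5},{q1,q2,q5}} {{q2,q3},{q1,q2,q3}} {{q4,q6},{q3,q4,q6}}
  A145: {{q4,q6},{q3,q4,q6}}
  A235: {{q5},{q1,q5},{q2,q5},{q3,q5},{q1,q2,q5}}
  A345: {{q4,q6},{q3,q4,q6}}
  A1235: {{q5},{q1,q5},{q2,q5},{q3,q5},{q1,q2,q5}}
  A1345: {{q4,q6},{q3,q4,q6}}
C dims 7,14,9,2; δ0: rk 6, SNF 1^6; δ1: rk 7, SNF 1^7; δ2: rk 2, SNF 1^2
degree 0: 7−6−0 = 1 → Ȟ^0 ≅ Z
degree 1: 14−7−6 = 1 → Ȟ^1 ≅ Z
degree 2: 9−2−7 = 0 → Ȟ^2 ≅ 0

Ȟ^0(U;F) ≅ Z, Ȟ^1(U;F) ≅ Z, Ȟ^2(U;F) ≅ 0


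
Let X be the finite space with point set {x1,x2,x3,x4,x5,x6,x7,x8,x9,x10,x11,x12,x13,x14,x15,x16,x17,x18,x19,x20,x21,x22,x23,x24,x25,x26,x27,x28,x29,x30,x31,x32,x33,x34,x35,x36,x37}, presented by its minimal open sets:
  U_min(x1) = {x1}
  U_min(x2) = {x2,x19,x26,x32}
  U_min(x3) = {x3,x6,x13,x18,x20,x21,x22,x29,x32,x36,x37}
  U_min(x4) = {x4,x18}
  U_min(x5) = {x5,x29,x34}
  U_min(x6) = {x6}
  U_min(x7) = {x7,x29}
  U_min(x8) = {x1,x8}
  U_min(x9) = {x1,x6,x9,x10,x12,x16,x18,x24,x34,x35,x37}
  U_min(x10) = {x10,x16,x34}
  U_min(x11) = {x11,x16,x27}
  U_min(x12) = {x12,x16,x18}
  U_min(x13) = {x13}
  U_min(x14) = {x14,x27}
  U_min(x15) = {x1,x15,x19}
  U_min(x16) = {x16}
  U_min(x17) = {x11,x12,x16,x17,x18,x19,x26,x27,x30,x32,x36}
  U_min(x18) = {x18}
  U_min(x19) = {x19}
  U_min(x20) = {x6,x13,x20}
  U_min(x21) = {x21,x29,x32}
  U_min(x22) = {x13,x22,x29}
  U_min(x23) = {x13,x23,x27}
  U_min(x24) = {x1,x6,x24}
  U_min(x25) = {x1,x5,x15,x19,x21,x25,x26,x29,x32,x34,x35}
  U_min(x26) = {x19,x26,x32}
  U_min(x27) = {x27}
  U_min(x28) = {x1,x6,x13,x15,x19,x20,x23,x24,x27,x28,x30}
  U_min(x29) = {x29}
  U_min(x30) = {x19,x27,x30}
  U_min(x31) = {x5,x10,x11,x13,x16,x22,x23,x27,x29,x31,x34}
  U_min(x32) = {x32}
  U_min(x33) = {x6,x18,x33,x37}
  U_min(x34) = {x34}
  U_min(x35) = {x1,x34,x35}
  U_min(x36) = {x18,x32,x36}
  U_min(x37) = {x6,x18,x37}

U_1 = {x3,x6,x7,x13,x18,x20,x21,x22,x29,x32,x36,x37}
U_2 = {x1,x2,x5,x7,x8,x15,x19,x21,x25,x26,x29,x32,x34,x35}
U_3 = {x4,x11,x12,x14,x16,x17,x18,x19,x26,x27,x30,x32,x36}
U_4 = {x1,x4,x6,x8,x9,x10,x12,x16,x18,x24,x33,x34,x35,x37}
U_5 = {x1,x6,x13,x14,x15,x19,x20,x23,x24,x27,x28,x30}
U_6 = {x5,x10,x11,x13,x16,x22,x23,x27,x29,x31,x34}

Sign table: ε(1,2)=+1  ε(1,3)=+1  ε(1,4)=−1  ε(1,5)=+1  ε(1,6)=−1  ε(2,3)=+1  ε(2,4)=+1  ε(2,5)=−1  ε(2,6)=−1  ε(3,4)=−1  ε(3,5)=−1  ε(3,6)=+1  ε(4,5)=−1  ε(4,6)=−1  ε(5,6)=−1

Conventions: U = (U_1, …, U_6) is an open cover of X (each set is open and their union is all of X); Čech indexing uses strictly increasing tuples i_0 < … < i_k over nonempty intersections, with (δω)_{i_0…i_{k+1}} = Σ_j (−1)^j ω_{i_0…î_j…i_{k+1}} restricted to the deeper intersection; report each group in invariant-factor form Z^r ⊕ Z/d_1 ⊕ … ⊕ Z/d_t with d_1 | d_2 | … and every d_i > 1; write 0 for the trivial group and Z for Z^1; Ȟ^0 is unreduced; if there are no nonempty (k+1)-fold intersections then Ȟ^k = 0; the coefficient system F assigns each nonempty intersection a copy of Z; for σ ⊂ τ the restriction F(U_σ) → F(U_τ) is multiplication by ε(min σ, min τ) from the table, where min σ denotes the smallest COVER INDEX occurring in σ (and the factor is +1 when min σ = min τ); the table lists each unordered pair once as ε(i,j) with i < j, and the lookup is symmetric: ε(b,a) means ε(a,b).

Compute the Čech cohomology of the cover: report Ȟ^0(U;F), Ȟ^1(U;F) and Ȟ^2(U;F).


nerve simplices:
  U12={x7,x21,x29,x32} U13={x18,x32,x36} U14={x6,x18,x37} U15={x6,x13,x20} U16={x13,x22,x29} U23={x19,x26,x32} U24={x1,x8,x34,x35} U25={x1,x15,x19} U26={x5,x29,x34} U34={x4,x12,x16,x18} U35={x14,x19,x27,x30} U36={x11,x16,x27} U45={x1,x6,x24} U46={x10,x16,x34} U56={x13,x23,x27}
  U123={x32} U126={x29} U134={x18} U145={x6} U156={x13} U235={x19} U245={x1} U246={x34} U346={x16} U356={x27}
C dims 6,15,10; δ0: rk 6, SNF 1^5·2; δ1: rk 9, SNF 1^9
degree 0: 6−6−0 = 0 → Ȟ^0 ≅ 0
degree 1: 15−9−6 = 0 plus torsion [2] → Ȟ^1 ≅ Z/2
degree 2: 10−0−9 = 1 → Ȟ^2 ≅ Z

Ȟ^0 = 0, Ȟ^1 = Z/2 and Ȟ^2 = Z
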